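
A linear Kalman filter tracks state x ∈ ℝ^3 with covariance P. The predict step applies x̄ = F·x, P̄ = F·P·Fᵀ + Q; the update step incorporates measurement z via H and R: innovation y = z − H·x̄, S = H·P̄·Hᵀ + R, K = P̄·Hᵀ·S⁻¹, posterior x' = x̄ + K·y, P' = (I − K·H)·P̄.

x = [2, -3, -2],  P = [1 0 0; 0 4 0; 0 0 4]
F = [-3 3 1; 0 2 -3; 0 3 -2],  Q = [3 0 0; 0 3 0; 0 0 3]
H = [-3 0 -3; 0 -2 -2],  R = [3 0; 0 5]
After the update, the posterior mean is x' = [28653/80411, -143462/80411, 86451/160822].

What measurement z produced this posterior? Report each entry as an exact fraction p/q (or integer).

z = [-3, 3]

x̄ = F·x = [-17, 0, -5]
P̄ = F·P·Fᵀ + Q = [52 12 28; 12 55 48; 28 48 55]
S = H·P̄·Hᵀ + R = [1470 858; 858 829]
K = P̄·Hᵀ·S⁻¹ = [-21720/80411 14720/80411; 4588/80411 -24730/80411; -9891/160822 -14863/80411]
x' − x̄ = [1395640/80411, -143462/80411, 890561/160822] = K·y
y = (KᵀK)⁻¹·Kᵀ·(x' − x̄) = [-69, -7]
z = y + H·x̄ = [-69, -7] + [66, 10] = [-3, 3]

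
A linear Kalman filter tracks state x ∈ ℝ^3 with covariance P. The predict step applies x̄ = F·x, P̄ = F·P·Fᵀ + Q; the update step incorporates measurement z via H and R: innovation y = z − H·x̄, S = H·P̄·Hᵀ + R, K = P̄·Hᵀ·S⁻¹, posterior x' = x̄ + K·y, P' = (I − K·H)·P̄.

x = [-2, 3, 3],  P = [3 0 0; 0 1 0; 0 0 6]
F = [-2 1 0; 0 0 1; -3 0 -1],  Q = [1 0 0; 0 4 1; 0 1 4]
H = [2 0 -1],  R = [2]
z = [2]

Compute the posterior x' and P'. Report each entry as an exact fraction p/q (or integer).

x̄ = F·x = [7, 3, 3]
P̄ = F·P·Fᵀ + Q = [14 0 18; 0 10 -5; 18 -5 37]
y = z − H·x̄ = [-9]
S = H·P̄·Hᵀ + R = [23]
K = P̄·Hᵀ·S⁻¹ = [10/23; 5/23; -1/23]
x' = x̄ + K·y = [71/23, 24/23, 78/23]
P' = (I − K·H)·P̄ = [222/23 -50/23 424/23; -50/23 205/23 -110/23; 424/23 -110/23 850/23]

x' = [71/23, 24/23, 78/23]
P' = [222/23 -50/23 424/23; -50/23 205/23 -110/23; 424/23 -110/23 850/23]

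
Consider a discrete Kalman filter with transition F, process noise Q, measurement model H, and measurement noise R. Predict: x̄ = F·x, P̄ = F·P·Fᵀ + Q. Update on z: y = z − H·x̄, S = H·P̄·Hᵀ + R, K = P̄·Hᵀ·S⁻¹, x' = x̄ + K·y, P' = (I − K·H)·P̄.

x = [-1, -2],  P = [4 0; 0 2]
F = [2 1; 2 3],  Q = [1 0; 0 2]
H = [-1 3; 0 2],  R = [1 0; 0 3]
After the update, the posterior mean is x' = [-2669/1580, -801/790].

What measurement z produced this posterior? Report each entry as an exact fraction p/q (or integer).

x̄ = F·x = [-4, -8]
P̄ = F·P·Fᵀ + Q = [19 22; 22 36]
S = H·P̄·Hᵀ + R = [212 172; 172 147]
K = P̄·Hᵀ·S⁻¹ = [-659/1580 311/395; 129/790 118/395]
x' − x̄ = [3651/1580, 5519/790] = K·y
y = (KᵀK)⁻¹·Kᵀ·(x' − x̄) = [19, 13]
z = y + H·x̄ = [19, 13] + [-20, -16] = [-1, -3]

z = [-1, -3]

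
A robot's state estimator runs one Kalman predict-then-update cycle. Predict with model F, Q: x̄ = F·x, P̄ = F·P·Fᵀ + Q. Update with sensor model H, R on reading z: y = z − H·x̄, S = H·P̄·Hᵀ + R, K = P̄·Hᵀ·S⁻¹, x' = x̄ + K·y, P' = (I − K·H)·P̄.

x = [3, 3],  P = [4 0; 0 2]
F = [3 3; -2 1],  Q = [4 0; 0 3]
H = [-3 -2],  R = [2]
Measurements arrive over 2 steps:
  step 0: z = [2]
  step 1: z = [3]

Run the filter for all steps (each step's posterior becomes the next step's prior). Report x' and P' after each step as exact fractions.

step 0: x' = [39/98, -72/49], P' = [923/98 -675/49; -675/49 1011/49]
step 1: x' = [-23295/13793, 42394/41379], P' = [39890/13793 -57952/13793; -57952/13793 818902/124137]

step 0: x̄ = F·x = [18, -3]
step 0: P̄ = F·P·Fᵀ + Q = [58 -18; -18 21]
step 0: y = z − H·x̄ = [50]
step 0: S = H·P̄·Hᵀ + R = [392]
step 0: K = P̄·Hᵀ·S⁻¹ = [-69/196; 3/98]
step 0: x' = x̄ + K·y = [39/98, -72/49]
step 0: P' = (I − K·H)·P̄ = [923/98 -675/49; -675/49 1011/49]
step 1: x̄ = F·x = [-45/14, -111/49]
step 1: P̄ = F·P·Fᵀ + Q = [53/2 327/7; 327/7 5704/49]
step 1: y = z − H·x̄ = [-1095/98]
step 1: S = H·P̄·Hᵀ + R = [124137/98]
step 1: K = P̄·Hᵀ·S⁻¹ = [-1883/13793; -36550/124137]
step 1: x' = x̄ + K·y = [-23295/13793, 42394/41379]
step 1: P' = (I − K·H)·P̄ = [39890/13793 -57952/13793; -57952/13793 818902/124137]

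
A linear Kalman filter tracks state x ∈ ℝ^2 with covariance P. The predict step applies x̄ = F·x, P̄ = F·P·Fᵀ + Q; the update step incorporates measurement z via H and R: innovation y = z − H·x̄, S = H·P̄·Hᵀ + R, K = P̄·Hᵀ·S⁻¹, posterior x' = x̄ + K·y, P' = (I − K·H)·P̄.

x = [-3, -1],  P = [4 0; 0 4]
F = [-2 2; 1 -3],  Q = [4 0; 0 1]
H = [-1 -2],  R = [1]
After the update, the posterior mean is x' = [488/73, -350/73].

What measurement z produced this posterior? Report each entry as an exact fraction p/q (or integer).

z = [3]

x̄ = F·x = [4, 0]
P̄ = F·P·Fᵀ + Q = [36 -32; -32 41]
S = H·P̄·Hᵀ + R = [73]
K = P̄·Hᵀ·S⁻¹ = [28/73; -50/73]
x' − x̄ = [196/73, -350/73] = K·y
y = (KᵀK)⁻¹·Kᵀ·(x' − x̄) = [7]
z = y + H·x̄ = [7] + [-4] = [3]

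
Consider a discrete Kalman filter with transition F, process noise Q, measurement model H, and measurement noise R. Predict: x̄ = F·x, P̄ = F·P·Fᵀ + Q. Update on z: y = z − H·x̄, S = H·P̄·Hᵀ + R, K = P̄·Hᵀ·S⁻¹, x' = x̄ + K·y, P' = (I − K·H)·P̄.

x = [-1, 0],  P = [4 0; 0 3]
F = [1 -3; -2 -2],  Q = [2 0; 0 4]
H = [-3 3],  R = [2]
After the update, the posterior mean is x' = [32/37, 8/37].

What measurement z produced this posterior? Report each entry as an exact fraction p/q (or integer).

z = [-2]

x̄ = F·x = [-1, 2]
P̄ = F·P·Fᵀ + Q = [33 10; 10 32]
S = H·P̄·Hᵀ + R = [407]
K = P̄·Hᵀ·S⁻¹ = [-69/407; 6/37]
x' − x̄ = [69/37, -66/37] = K·y
y = (KᵀK)⁻¹·Kᵀ·(x' − x̄) = [-11]
z = y + H·x̄ = [-11] + [9] = [-2]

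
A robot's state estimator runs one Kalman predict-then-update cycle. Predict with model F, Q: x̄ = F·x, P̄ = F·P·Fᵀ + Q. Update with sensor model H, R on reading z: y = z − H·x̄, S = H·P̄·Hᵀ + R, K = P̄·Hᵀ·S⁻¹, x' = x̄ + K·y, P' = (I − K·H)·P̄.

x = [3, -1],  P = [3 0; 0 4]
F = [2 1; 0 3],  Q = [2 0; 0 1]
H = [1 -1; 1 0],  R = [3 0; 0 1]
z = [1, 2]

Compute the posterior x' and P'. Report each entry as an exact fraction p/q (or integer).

x' = [128/61, 65/122]
P' = [288/305 279/305; 279/305 2199/610]

x̄ = F·x = [5, -3]
P̄ = F·P·Fᵀ + Q = [18 12; 12 37]
y = z − H·x̄ = [-7, -3]
S = H·P̄·Hᵀ + R = [34 6; 6 19]
K = P̄·Hᵀ·S⁻¹ = [3/305 288/305; -547/610 279/305]
x' = x̄ + K·y = [128/61, 65/122]
P' = (I − K·H)·P̄ = [288/305 279/305; 279/305 2199/610]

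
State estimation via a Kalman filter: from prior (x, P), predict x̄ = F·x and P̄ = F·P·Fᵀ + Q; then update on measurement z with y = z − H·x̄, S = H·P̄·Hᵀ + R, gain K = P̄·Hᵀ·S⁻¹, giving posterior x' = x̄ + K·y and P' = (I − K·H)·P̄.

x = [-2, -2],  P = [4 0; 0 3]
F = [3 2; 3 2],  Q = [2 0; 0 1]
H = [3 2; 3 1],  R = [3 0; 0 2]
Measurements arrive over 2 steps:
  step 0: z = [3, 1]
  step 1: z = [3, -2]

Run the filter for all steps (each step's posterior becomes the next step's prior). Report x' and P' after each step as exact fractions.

step 0: x' = [1882/6125, 3909/6125], P' = [1906/6125 -2778/6125; -2778/6125 6864/6125]
step 1: x' = [-1236468/2174875, 3187434/2174875], P' = [647936/2174875 -899868/2174875; -899868/2174875 2177634/2174875]

step 0: x̄ = F·x = [-10, -10]
step 0: P̄ = F·P·Fᵀ + Q = [50 48; 48 49]
step 0: y = z − H·x̄ = [53, 41]
step 0: S = H·P̄·Hᵀ + R = [1225 980; 980 789]
step 0: K = P̄·Hᵀ·S⁻¹ = [54/6125 6/25; 1798/6125 -3/25]
step 0: x' = x̄ + K·y = [1882/6125, 3909/6125]
step 0: P' = (I − K·H)·P̄ = [1906/6125 -2778/6125; -2778/6125 6864/6125]
step 1: x̄ = F·x = [13464/6125, 13464/6125]
step 1: P̄ = F·P·Fᵀ + Q = [23524/6125 11274/6125; 11274/6125 17399/6125]
step 1: y = z − H·x̄ = [-9789/1225, -66106/6125]
step 1: S = H·P̄·Hᵀ + R = [17399/245 69596/1225; 69596/1225 309009/6125]
step 1: K = P̄·Hᵀ·S⁻¹ = [48024/2174875 6/25; 551888/2174875 -3/25]
step 1: x' = x̄ + K·y = [-1236468/2174875, 3187434/2174875]
step 1: P' = (I − K·H)·P̄ = [647936/2174875 -899868/2174875; -899868/2174875 2177634/2174875]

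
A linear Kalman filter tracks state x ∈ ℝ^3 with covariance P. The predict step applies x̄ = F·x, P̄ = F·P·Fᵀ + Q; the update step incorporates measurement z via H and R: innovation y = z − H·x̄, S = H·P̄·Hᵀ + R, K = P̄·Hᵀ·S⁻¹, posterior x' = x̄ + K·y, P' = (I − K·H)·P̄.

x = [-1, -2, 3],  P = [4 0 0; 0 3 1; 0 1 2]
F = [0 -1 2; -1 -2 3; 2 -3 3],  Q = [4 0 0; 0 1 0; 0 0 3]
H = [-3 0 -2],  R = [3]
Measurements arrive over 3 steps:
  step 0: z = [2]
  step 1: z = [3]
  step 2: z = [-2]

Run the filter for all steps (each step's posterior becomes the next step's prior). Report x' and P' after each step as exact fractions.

step 0: x̄ = F·x = [8, 14, 13]
step 0: P̄ = F·P·Fᵀ + Q = [11 11 12; 11 23 13; 12 13 46]
step 0: y = z − H·x̄ = [52]
step 0: S = H·P̄·Hᵀ + R = [430]
step 0: K = P̄·Hᵀ·S⁻¹ = [-57/430; -59/430; -64/215]
step 0: x' = x̄ + K·y = [238/215, 1476/215, -533/215]
step 0: P' = (I − K·H)·P̄ = [1481/430 1367/430 -1068/215; 1367/430 6409/430 -981/215; -1068/215 -981/215 1698/215]
step 1: x̄ = F·x = [-2542/215, -4789/215, -5551/215]
step 1: P̄ = F·P·Fᵀ + Q = [29561/430 52567/430 45983/430; 52567/430 99939/430 87711/430; 45983/430 87711/430 88739/430]
step 1: y = z − H·x̄ = [-18083/215]
step 1: S = H·P̄·Hᵀ + R = [1174091/430]
step 1: K = P̄·Hᵀ·S⁻¹ = [-180649/1174091; -333123/1174091; -315427/1174091]
step 1: x' = x̄ + K·y = [1312263/1174091, 1865774/1174091, -3783780/1174091]
step 1: P' = (I − K·H)·P̄ = [4821495/1174091 3581639/1174091 -6961269/1174091; 3581639/1174091 14805924/1174091 -4872774/1174091; -6961269/1174091 -4872774/1174091 10915044/1174091]
step 2: x̄ = F·x = [-9433334/1174091, -16395151/1174091, -14324136/1174091]
step 2: P̄ = F·P·Fᵀ + Q = [82653560/1174091 146715707/1174091 118754648/1174091; 146715707/1174091 278022136/1174091 226054114/1174091; 118754648/1174091 226054114/1174091 215492001/1174091]
step 2: y = z − H·x̄ = [-59296456/1174091]
step 2: S = H·P̄·Hᵀ + R = [3034428093/1174091]
step 2: K = P̄·Hᵀ·S⁻¹ = [-485469976/3034428093; -892255349/3034428093; -87471994/337158677]
step 2: x' = x̄ + K·y = [137872934/3034428093, 2689462111/3034428093, 304297112/337158677]
step 2: P' = (I − K·H)·P̄ = [12882465544/3034428093 10250551397/3034428093 -2066165928/337158677; 10250551397/3034428093 40472648317/3034428093 -1559716008/337158677; -2066165928/337158677 -1559716008/337158677 3230456883/337158677]

step 0: x' = [238/215, 1476/215, -533/215], P' = [1481/430 1367/430 -1068/215; 1367/430 6409/430 -981/215; -1068/215 -981/215 1698/215]
step 1: x' = [1312263/1174091, 1865774/1174091, -3783780/1174091], P' = [4821495/1174091 3581639/1174091 -6961269/1174091; 3581639/1174091 14805924/1174091 -4872774/1174091; -6961269/1174091 -4872774/1174091 10915044/1174091]
step 2: x' = [137872934/3034428093, 2689462111/3034428093, 304297112/337158677], P' = [12882465544/3034428093 10250551397/3034428093 -2066165928/337158677; 10250551397/3034428093 40472648317/3034428093 -1559716008/337158677; -2066165928/337158677 -1559716008/337158677 3230456883/337158677]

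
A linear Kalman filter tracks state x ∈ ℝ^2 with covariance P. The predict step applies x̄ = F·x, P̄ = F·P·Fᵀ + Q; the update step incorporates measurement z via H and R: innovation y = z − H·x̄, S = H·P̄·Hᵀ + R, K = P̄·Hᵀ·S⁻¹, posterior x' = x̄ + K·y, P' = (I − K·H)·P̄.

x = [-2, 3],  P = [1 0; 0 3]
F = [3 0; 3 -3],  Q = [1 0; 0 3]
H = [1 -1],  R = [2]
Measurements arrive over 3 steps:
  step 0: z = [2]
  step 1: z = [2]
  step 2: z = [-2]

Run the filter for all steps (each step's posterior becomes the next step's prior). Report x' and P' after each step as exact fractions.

step 0: x' = [-205/33, -95/11], P' = [329/33 109/11; 109/11 129/11]
step 1: x' = [4819/1227, 993/409], P' = [21862/1227 6626/409; 6626/409 6768/409]
step 2: x' = [189187/63366, 102775/21122], P' = [1409969/63366 429961/21122; 429961/21122 431631/21122]

step 0: x̄ = F·x = [-6, -15]
step 0: P̄ = F·P·Fᵀ + Q = [10 9; 9 39]
step 0: y = z − H·x̄ = [-7]
step 0: S = H·P̄·Hᵀ + R = [33]
step 0: K = P̄·Hᵀ·S⁻¹ = [1/33; -10/11]
step 0: x' = x̄ + K·y = [-205/33, -95/11]
step 0: P' = (I − K·H)·P̄ = [329/33 109/11; 109/11 129/11]
step 1: x̄ = F·x = [-205/11, 80/11]
step 1: P̄ = F·P·Fᵀ + Q = [998/11 6/11; 6/11 219/11]
step 1: y = z − H·x̄ = [307/11]
step 1: S = H·P̄·Hᵀ + R = [1227/11]
step 1: K = P̄·Hᵀ·S⁻¹ = [992/1227; -71/409]
step 1: x' = x̄ + K·y = [4819/1227, 993/409]
step 1: P' = (I − K·H)·P̄ = [21862/1227 6626/409; 6626/409 6768/409]
step 2: x̄ = F·x = [4819/409, 1840/409]
step 2: P̄ = F·P·Fᵀ + Q = [65995/409 5952/409; 5952/409 8457/409]
step 2: y = z − H·x̄ = [-3797/409]
step 2: S = H·P̄·Hᵀ + R = [63366/409]
step 2: K = P̄·Hᵀ·S⁻¹ = [60043/63366; -835/21122]
step 2: x' = x̄ + K·y = [189187/63366, 102775/21122]
step 2: P' = (I − K·H)·P̄ = [1409969/63366 429961/21122; 429961/21122 431631/21122]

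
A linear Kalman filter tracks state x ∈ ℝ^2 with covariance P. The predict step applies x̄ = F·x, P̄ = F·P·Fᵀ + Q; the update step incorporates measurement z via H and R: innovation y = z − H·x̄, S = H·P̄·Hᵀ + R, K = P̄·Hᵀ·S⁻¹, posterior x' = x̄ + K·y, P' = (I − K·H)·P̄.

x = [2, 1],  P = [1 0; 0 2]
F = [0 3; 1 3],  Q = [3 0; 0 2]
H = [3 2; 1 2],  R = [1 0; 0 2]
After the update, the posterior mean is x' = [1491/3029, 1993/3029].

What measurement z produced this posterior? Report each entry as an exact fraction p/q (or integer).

z = [3, 1]

x̄ = F·x = [3, 5]
P̄ = F·P·Fᵀ + Q = [21 18; 18 21]
S = H·P̄·Hᵀ + R = [490 291; 291 179]
K = P̄·Hᵀ·S⁻¹ = [1134/3029 -879/3029; -276/3029 1464/3029]
x' − x̄ = [-7596/3029, -13152/3029] = K·y
y = (KᵀK)⁻¹·Kᵀ·(x' − x̄) = [-16, -12]
z = y + H·x̄ = [-16, -12] + [19, 13] = [3, 1]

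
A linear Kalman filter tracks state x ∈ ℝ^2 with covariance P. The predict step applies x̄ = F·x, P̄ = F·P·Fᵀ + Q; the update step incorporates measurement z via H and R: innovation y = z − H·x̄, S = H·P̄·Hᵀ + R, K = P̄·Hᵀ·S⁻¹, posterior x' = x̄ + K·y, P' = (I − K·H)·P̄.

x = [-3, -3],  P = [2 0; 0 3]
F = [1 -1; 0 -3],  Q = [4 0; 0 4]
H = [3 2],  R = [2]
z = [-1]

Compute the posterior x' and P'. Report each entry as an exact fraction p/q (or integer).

x̄ = F·x = [0, 9]
P̄ = F·P·Fᵀ + Q = [9 9; 9 31]
y = z − H·x̄ = [-19]
S = H·P̄·Hᵀ + R = [315]
K = P̄·Hᵀ·S⁻¹ = [1/7; 89/315]
x' = x̄ + K·y = [-19/7, 1144/315]
P' = (I − K·H)·P̄ = [18/7 -26/7; -26/7 1844/315]

x' = [-19/7, 1144/315]
P' = [18/7 -26/7; -26/7 1844/315]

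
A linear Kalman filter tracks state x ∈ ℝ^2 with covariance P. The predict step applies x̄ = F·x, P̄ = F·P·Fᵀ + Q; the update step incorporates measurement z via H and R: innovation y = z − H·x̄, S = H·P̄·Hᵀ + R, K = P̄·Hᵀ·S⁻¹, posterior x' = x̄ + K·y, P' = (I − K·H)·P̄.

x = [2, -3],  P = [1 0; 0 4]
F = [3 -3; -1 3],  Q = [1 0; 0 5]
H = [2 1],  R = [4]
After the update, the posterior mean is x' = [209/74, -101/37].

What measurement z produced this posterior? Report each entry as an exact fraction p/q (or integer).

z = [2]

x̄ = F·x = [15, -11]
P̄ = F·P·Fᵀ + Q = [46 -39; -39 42]
S = H·P̄·Hᵀ + R = [74]
K = P̄·Hᵀ·S⁻¹ = [53/74; -18/37]
x' − x̄ = [-901/74, 306/37] = K·y
y = (KᵀK)⁻¹·Kᵀ·(x' − x̄) = [-17]
z = y + H·x̄ = [-17] + [19] = [2]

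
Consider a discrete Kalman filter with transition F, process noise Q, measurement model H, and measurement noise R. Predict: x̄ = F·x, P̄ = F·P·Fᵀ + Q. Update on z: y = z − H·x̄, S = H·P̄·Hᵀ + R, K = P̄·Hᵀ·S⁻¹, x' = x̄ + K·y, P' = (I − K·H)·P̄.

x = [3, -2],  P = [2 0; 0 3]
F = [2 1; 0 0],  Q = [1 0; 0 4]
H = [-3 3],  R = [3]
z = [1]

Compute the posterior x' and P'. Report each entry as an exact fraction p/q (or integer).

x' = [40/49, 52/49]
P' = [156/49 144/49; 144/49 148/49]

x̄ = F·x = [4, 0]
P̄ = F·P·Fᵀ + Q = [12 0; 0 4]
y = z − H·x̄ = [13]
S = H·P̄·Hᵀ + R = [147]
K = P̄·Hᵀ·S⁻¹ = [-12/49; 4/49]
x' = x̄ + K·y = [40/49, 52/49]
P' = (I − K·H)·P̄ = [156/49 144/49; 144/49 148/49]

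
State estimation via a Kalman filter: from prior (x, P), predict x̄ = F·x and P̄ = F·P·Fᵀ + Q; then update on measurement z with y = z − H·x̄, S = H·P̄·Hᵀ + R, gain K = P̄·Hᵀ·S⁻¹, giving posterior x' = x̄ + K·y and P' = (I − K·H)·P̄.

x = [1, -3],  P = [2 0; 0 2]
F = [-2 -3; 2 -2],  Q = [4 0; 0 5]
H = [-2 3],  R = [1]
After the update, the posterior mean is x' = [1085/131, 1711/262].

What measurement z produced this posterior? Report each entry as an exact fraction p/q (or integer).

z = [3]

x̄ = F·x = [7, 8]
P̄ = F·P·Fᵀ + Q = [30 4; 4 21]
S = H·P̄·Hᵀ + R = [262]
K = P̄·Hᵀ·S⁻¹ = [-24/131; 55/262]
x' − x̄ = [168/131, -385/262] = K·y
y = (KᵀK)⁻¹·Kᵀ·(x' − x̄) = [-7]
z = y + H·x̄ = [-7] + [10] = [3]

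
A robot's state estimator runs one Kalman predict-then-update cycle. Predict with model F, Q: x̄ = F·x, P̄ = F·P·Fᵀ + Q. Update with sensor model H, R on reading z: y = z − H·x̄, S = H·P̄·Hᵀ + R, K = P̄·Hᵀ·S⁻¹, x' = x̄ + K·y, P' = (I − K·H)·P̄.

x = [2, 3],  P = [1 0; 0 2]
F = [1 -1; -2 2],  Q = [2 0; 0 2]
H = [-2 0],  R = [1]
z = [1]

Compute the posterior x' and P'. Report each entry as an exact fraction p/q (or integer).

x' = [-11/21, 10/7]
P' = [5/21 -2/7; -2/7 50/7]

x̄ = F·x = [-1, 2]
P̄ = F·P·Fᵀ + Q = [5 -6; -6 14]
y = z − H·x̄ = [-1]
S = H·P̄·Hᵀ + R = [21]
K = P̄·Hᵀ·S⁻¹ = [-10/21; 4/7]
x' = x̄ + K·y = [-11/21, 10/7]
P' = (I − K·H)·P̄ = [5/21 -2/7; -2/7 50/7]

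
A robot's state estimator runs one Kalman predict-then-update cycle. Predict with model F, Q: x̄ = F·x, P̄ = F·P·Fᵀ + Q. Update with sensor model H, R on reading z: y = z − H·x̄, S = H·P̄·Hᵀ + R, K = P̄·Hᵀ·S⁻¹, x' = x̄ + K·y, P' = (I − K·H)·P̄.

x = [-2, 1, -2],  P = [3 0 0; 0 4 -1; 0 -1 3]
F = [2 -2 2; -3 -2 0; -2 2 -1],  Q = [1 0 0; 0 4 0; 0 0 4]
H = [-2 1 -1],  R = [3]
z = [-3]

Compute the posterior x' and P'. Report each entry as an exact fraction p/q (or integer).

x̄ = F·x = [-10, 4, 8]
P̄ = F·P·Fᵀ + Q = [49 2 -40; 2 47 0; -40 0 39]
y = z − H·x̄ = [-19]
S = H·P̄·Hᵀ + R = [117]
K = P̄·Hᵀ·S⁻¹ = [-56/117; 43/117; 41/117]
x' = x̄ + K·y = [-106/117, -349/117, 157/117]
P' = (I − K·H)·P̄ = [2597/117 2642/117 -2384/117; 2642/117 3650/117 -1763/117; -2384/117 -1763/117 2882/117]

x' = [-106/117, -349/117, 157/117]
P' = [2597/117 2642/117 -2384/117; 2642/117 3650/117 -1763/117; -2384/117 -1763/117 2882/117]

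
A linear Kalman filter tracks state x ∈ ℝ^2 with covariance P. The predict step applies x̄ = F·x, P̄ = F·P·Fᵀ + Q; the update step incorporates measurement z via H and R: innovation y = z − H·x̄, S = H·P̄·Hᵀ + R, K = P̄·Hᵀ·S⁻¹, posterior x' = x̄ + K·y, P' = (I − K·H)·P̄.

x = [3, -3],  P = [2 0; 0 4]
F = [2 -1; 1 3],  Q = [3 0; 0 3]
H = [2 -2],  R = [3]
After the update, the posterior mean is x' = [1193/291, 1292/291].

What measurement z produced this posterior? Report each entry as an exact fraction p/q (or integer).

z = [-1]

x̄ = F·x = [9, -6]
P̄ = F·P·Fᵀ + Q = [15 -8; -8 41]
S = H·P̄·Hᵀ + R = [291]
K = P̄·Hᵀ·S⁻¹ = [46/291; -98/291]
x' − x̄ = [-1426/291, 3038/291] = K·y
y = (KᵀK)⁻¹·Kᵀ·(x' − x̄) = [-31]
z = y + H·x̄ = [-31] + [30] = [-1]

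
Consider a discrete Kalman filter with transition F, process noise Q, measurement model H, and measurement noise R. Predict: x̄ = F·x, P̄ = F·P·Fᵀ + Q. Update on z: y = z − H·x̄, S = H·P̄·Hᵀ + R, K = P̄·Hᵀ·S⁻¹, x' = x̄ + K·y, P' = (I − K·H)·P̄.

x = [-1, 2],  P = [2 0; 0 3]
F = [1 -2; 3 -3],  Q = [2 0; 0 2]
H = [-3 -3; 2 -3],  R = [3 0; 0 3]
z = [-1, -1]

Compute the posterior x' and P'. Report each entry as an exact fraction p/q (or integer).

x̄ = F·x = [-5, -9]
P̄ = F·P·Fᵀ + Q = [16 24; 24 47]
y = z − H·x̄ = [-43, -18]
S = H·P̄·Hᵀ + R = [1002 399; 399 202]
K = P̄·Hᵀ·S⁻¹ = [-2760/14401 2600/14401; -1973/14401 -2733/14401]
x' = x̄ + K·y = [-125/14401, 4424/14401]
P' = (I − K·H)·P̄ = [3216/14401 -456/14401; -456/14401 2429/14401]

x' = [-125/14401, 4424/14401]
P' = [3216/14401 -456/14401; -456/14401 2429/14401]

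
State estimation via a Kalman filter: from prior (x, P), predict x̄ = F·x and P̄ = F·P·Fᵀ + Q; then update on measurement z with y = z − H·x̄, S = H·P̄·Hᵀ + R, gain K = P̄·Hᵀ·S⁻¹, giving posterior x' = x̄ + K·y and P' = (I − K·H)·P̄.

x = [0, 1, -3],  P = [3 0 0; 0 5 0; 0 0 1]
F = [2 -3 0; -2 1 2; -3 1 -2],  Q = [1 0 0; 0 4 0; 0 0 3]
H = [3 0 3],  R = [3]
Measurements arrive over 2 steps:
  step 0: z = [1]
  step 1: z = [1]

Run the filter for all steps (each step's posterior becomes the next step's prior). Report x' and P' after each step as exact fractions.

step 0: x' = [-557/94, -191/47, 296/47], P' = [3577/94 -969/47 -1776/47; -969/47 1079/47 965/47; -1776/47 965/47 1779/47]
step 1: x' = [-92597/60985, 1364096/60985, 113031/60985], P' = [971498/60985 -1767679/60985 -937884/60985; -1767679/60985 7519687/60985 1731787/60985; -937884/60985 1731787/60985 924567/60985]

step 0: x̄ = F·x = [-3, -5, 7]
step 0: P̄ = F·P·Fᵀ + Q = [58 -27 -33; -27 25 19; -33 19 39]
step 0: y = z − H·x̄ = [-11]
step 0: S = H·P̄·Hᵀ + R = [282]
step 0: K = P̄·Hᵀ·S⁻¹ = [25/94; -4/47; 3/47]
step 0: x' = x̄ + K·y = [-557/94, -191/47, 296/47]
step 0: P' = (I − K·H)·P̄ = [3577/94 -969/47 -1776/47; -969/47 1079/47 965/47; -1776/47 965/47 1779/47]
step 1: x̄ = F·x = [16/47, 958/47, 105/94]
step 1: P̄ = F·P·Fᵀ + Q = [28540/47 -31037/47 -11733/47; -31037/47 37481/47 13091/47; -11733/47 13091/47 10149/94]
step 1: y = z − H·x̄ = [-317/94]
step 1: S = H·P̄·Hᵀ + R = [182955/94]
step 1: K = P̄·Hᵀ·S⁻¹ = [33614/60985; -35892/60985; -13317/60985]
step 1: x' = x̄ + K·y = [-92597/60985, 1364096/60985, 113031/60985]
step 1: P' = (I − K·H)·P̄ = [971498/60985 -1767679/60985 -937884/60985; -1767679/60985 7519687/60985 1731787/60985; -937884/60985 1731787/60985 924567/60985]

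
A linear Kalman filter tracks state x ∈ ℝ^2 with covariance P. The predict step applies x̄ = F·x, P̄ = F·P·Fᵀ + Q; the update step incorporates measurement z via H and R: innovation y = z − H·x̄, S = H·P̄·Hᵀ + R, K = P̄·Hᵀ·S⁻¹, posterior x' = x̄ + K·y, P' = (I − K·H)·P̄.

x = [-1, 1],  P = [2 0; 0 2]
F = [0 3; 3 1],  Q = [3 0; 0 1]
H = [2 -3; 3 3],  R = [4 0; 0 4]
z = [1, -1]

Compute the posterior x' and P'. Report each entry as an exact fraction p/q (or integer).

x̄ = F·x = [3, -2]
P̄ = F·P·Fᵀ + Q = [21 6; 6 21]
y = z − H·x̄ = [-11, -4]
S = H·P̄·Hᵀ + R = [205 -81; -81 490]
K = P̄·Hᵀ·S⁻¹ = [18321/93889 18549/93889; -18429/93889 12474/93889]
x' = x̄ + K·y = [5940/93889, -34955/93889]
P' = (I − K·H)·P̄ = [29496/93889 -4764/93889; -4764/93889 21396/93889]

x' = [5940/93889, -34955/93889]
P' = [29496/93889 -4764/93889; -4764/93889 21396/93889]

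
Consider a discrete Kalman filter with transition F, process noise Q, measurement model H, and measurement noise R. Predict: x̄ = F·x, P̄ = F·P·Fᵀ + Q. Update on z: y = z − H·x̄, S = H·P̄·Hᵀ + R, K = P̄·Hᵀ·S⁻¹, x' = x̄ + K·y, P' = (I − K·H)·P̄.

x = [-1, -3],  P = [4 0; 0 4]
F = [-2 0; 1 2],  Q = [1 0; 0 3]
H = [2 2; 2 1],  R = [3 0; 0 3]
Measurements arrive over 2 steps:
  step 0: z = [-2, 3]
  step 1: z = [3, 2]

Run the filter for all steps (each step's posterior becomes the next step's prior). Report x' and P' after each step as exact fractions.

step 0: x̄ = F·x = [2, -7]
step 0: P̄ = F·P·Fᵀ + Q = [17 -8; -8 23]
step 0: y = z − H·x̄ = [8, 6]
step 0: S = H·P̄·Hᵀ + R = [99 66; 66 62]
step 0: K = P̄·Hᵀ·S⁻¹ = [-100/297 7/9; 233/297 -13/18]
step 0: x' = x̄ + K·y = [1180/297, -1502/297]
step 0: P' = (I − K·H)·P̄ = [281/99 -331/99; -331/99 895/198]
step 1: x̄ = F·x = [-2360/297, -608/99]
step 1: P̄ = F·P·Fᵀ + Q = [1223/99 254/33; 254/33 116/11]
step 1: y = z − H·x̄ = [9259/297, 7138/297]
step 1: S = H·P̄·Hᵀ + R = [15461/99 11552/99; 11552/99 9281/99]
step 1: K = P̄·Hᵀ·S⁻¹ = [-718/33821 12584/33821; 12988/33821 -6808/33821]
step 1: x' = x̄ + K·y = [11310/33821, 33572/33821]
step 1: P' = (I − K·H)·P̄ = [38829/33821 -39906/33821; -39906/33821 59388/33821]

step 0: x' = [1180/297, -1502/297], P' = [281/99 -331/99; -331/99 895/198]
step 1: x' = [11310/33821, 33572/33821], P' = [38829/33821 -39906/33821; -39906/33821 59388/33821]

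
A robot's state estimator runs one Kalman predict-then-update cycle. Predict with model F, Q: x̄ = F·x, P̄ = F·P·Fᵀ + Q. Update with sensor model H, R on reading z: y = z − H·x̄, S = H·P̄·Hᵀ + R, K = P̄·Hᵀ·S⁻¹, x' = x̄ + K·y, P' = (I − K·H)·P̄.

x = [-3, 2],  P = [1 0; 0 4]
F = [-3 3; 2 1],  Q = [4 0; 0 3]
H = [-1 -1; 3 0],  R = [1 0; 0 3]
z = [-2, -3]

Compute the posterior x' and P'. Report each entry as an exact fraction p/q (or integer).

x̄ = F·x = [15, -4]
P̄ = F·P·Fᵀ + Q = [49 6; 6 11]
y = z − H·x̄ = [9, -48]
S = H·P̄·Hᵀ + R = [73 -165; -165 444]
K = P̄·Hᵀ·S⁻¹ = [-55/1729 552/1729; -218/247 -71/247]
x' = x̄ + K·y = [-1056/1729, 458/247]
P' = (I − K·H)·P̄ = [552/1729 -71/247; -71/247 289/247]

x' = [-1056/1729, 458/247]
P' = [552/1729 -71/247; -71/247 289/247]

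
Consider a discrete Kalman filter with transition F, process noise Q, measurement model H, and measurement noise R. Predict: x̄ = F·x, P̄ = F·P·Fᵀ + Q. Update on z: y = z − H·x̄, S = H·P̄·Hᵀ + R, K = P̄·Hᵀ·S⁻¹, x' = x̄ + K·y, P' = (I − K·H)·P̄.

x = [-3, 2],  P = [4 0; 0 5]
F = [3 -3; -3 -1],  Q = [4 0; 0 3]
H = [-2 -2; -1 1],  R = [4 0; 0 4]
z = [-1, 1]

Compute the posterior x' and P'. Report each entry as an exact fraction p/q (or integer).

x' = [-6742/13719, 4325/4573]
P' = [16835/13719 -3327/4573; -3327/4573 5557/4573]

x̄ = F·x = [-15, 7]
P̄ = F·P·Fᵀ + Q = [85 -21; -21 44]
y = z − H·x̄ = [-17, -21]
S = H·P̄·Hᵀ + R = [352 82; 82 175]
K = P̄·Hᵀ·S⁻¹ = [-3427/13719 -6704/13719; -1115/4573 2221/4573]
x' = x̄ + K·y = [-6742/13719, 4325/4573]
P' = (I − K·H)·P̄ = [16835/13719 -3327/4573; -3327/4573 5557/4573]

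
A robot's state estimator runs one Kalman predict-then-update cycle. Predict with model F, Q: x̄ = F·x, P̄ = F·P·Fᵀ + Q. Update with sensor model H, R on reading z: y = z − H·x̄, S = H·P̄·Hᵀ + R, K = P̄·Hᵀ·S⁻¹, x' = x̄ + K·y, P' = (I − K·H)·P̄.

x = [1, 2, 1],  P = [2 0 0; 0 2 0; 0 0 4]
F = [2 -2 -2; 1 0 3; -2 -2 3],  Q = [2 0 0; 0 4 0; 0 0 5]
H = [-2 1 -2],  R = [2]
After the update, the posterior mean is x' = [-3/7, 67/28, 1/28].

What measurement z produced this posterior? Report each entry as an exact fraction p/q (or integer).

z = [3]

x̄ = F·x = [-4, 4, -3]
P̄ = F·P·Fᵀ + Q = [34 -20 -24; -20 42 32; -24 32 57]
S = H·P̄·Hᵀ + R = [168]
K = P̄·Hᵀ·S⁻¹ = [-5/21; 3/28; -17/84]
x' − x̄ = [25/7, -45/28, 85/28] = K·y
y = (KᵀK)⁻¹·Kᵀ·(x' − x̄) = [-15]
z = y + H·x̄ = [-15] + [18] = [3]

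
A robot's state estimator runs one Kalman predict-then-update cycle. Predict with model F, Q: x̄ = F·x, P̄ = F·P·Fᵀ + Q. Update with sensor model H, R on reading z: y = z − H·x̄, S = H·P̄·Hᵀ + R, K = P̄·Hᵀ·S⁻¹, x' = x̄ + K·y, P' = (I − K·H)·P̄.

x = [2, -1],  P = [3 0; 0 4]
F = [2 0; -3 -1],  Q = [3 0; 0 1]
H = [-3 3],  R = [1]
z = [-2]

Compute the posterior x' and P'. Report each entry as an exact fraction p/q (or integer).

x' = [47/68, 5/374]
P' = [129/68 63/34; 63/34 359/187]

x̄ = F·x = [4, -5]
P̄ = F·P·Fᵀ + Q = [15 -18; -18 32]
y = z − H·x̄ = [25]
S = H·P̄·Hᵀ + R = [748]
K = P̄·Hᵀ·S⁻¹ = [-9/68; 75/374]
x' = x̄ + K·y = [47/68, 5/374]
P' = (I − K·H)·P̄ = [129/68 63/34; 63/34 359/187]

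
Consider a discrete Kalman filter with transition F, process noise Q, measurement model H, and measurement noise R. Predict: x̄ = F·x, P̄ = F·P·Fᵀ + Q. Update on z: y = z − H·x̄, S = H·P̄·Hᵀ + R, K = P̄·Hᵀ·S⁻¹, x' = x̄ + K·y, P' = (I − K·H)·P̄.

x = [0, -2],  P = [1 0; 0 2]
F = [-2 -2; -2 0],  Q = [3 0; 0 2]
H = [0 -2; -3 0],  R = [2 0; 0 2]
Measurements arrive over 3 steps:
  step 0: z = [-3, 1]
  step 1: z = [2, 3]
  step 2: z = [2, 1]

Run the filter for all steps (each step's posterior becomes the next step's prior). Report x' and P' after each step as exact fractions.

step 0: x̄ = F·x = [4, 0]
step 0: P̄ = F·P·Fᵀ + Q = [15 4; 4 6]
step 0: y = z − H·x̄ = [-3, 13]
step 0: S = H·P̄·Hᵀ + R = [26 24; 24 137]
step 0: K = P̄·Hᵀ·S⁻¹ = [-8/1493 -489/1493; -678/1493 -12/1493]
step 0: x' = x̄ + K·y = [-361/1493, 1878/1493]
step 0: P' = (I − K·H)·P̄ = [326/1493 8/1493; 8/1493 678/1493]
step 1: x̄ = F·x = [-3034/1493, 722/1493]
step 1: P̄ = F·P·Fᵀ + Q = [8559/1493 1336/1493; 1336/1493 4290/1493]
step 1: y = z − H·x̄ = [4430/1493, -4623/1493]
step 1: S = H·P̄·Hᵀ + R = [20146/1493 8016/1493; 8016/1493 80017/1493]
step 1: K = P̄·Hᵀ·S⁻¹ = [-2672/518341 -166065/518341; -219162/518341 -4008/518341]
step 1: x' = x̄ + K·y = [-547063/518341, -387218/518341]
step 1: P' = (I − K·H)·P̄ = [110710/518341 2672/518341; 2672/518341 219162/518341]
step 2: x̄ = F·x = [1868562/518341, 1094126/518341]
step 2: P̄ = F·P·Fᵀ + Q = [2895887/518341 453528/518341; 453528/518341 1479522/518341]
step 2: y = z − H·x̄ = [3224934/518341, 6124027/518341]
step 2: S = H·P̄·Hᵀ + R = [6954770/518341 2721168/518341; 2721168/518341 27099665/518341]
step 2: K = P̄·Hᵀ·S⁻¹ = [-907056/174660293 -55901841/174660293; -73780314/174660293 -1360584/174660293]
step 2: x' = x̄ + K·y = [-36474045/174660293, -106432886/174660293]
step 2: P' = (I − K·H)·P̄ = [37267894/174660293 907056/174660293; 907056/174660293 73780314/174660293]

step 0: x' = [-361/1493, 1878/1493], P' = [326/1493 8/1493; 8/1493 678/1493]
step 1: x' = [-547063/518341, -387218/518341], P' = [110710/518341 2672/518341; 2672/518341 219162/518341]
step 2: x' = [-36474045/174660293, -106432886/174660293], P' = [37267894/174660293 907056/174660293; 907056/174660293 73780314/174660293]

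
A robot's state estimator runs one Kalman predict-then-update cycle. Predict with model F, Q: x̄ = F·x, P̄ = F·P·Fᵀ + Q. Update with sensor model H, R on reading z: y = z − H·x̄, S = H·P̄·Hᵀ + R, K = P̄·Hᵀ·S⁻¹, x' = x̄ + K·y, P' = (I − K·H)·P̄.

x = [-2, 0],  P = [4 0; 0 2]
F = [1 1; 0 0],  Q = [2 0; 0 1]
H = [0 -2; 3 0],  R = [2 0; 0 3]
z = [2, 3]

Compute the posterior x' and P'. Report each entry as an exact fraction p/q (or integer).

x̄ = F·x = [-2, 0]
P̄ = F·P·Fᵀ + Q = [8 0; 0 1]
y = z − H·x̄ = [2, 9]
S = H·P̄·Hᵀ + R = [6 0; 0 75]
K = P̄·Hᵀ·S⁻¹ = [0 8/25; -1/3 0]
x' = x̄ + K·y = [22/25, -2/3]
P' = (I − K·H)·P̄ = [8/25 0; 0 1/3]

x' = [22/25, -2/3]
P' = [8/25 0; 0 1/3]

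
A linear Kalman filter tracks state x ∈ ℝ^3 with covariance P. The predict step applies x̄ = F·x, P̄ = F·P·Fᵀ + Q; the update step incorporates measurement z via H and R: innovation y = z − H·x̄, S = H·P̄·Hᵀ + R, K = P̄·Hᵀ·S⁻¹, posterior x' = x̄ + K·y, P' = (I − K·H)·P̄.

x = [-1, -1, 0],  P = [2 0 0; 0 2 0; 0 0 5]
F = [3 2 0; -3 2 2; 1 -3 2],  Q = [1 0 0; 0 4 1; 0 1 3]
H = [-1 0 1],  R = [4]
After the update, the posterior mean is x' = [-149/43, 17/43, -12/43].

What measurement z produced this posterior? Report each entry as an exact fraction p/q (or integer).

z = [3]

x̄ = F·x = [-5, 1, 2]
P̄ = F·P·Fᵀ + Q = [27 -10 -6; -10 50 3; -6 3 43]
S = H·P̄·Hᵀ + R = [86]
K = P̄·Hᵀ·S⁻¹ = [-33/86; 13/86; 49/86]
x' − x̄ = [66/43, -26/43, -98/43] = K·y
y = (KᵀK)⁻¹·Kᵀ·(x' − x̄) = [-4]
z = y + H·x̄ = [-4] + [7] = [3]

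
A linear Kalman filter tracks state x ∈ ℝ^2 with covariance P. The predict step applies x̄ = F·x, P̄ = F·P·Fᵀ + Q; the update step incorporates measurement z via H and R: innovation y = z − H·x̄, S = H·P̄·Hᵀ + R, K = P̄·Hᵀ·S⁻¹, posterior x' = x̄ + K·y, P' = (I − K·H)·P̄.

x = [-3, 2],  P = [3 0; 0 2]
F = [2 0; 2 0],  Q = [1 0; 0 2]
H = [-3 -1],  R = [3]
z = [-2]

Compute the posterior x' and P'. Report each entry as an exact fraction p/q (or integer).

x' = [45/103, 32/103]
P' = [77/206 -39/103; -39/103 192/103]

x̄ = F·x = [-6, -6]
P̄ = F·P·Fᵀ + Q = [13 12; 12 14]
y = z − H·x̄ = [-26]
S = H·P̄·Hᵀ + R = [206]
K = P̄·Hᵀ·S⁻¹ = [-51/206; -25/103]
x' = x̄ + K·y = [45/103, 32/103]
P' = (I − K·H)·P̄ = [77/206 -39/103; -39/103 192/103]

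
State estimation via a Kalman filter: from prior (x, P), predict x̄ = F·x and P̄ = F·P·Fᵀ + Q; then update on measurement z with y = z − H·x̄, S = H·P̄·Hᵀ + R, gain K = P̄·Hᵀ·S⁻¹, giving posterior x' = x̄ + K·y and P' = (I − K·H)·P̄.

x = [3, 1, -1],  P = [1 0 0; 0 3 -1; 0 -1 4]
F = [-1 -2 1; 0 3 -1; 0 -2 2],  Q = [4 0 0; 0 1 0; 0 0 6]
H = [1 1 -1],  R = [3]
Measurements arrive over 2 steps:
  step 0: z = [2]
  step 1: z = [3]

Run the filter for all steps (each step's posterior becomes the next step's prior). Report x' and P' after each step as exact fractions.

step 0: x̄ = F·x = [-6, 4, -4]
step 0: P̄ = F·P·Fᵀ + Q = [25 -27 26; -27 38 -34; 26 -34 42]
step 0: y = z − H·x̄ = [0]
step 0: S = H·P̄·Hᵀ + R = [70]
step 0: K = P̄·Hᵀ·S⁻¹ = [-2/5; 9/14; -5/7]
step 0: x' = x̄ + K·y = [-6, 4, -4]
step 0: P' = (I − K·H)·P̄ = [69/5 -9 6; -9 127/14 -13/7; 6 -13/7 44/7]
step 1: x̄ = F·x = [-6, 16, -16]
step 1: P̄ = F·P·Fᵀ + Q = [99/5 -37 30; -37 1401/14 -573/7; 30 -573/7 576/7]
step 1: y = z − H·x̄ = [-23]
step 1: S = H·P̄·Hᵀ + R = [16441/70]
step 1: K = P̄·Hᵀ·S⁻¹ = [-3304/16441; 10145/16441; -9390/16441]
step 1: x' = x̄ + K·y = [-22654/16441, 29721/16441, -47086/16441]
step 1: P' = (I − K·H)·P̄ = [169583/16441 -129473/16441 50022/16441; -129473/16441 174974/16441 15066/16441; 50022/16441 15066/16441 93258/16441]

step 0: x' = [-6, 4, -4], P' = [69/5 -9 6; -9 127/14 -13/7; 6 -13/7 44/7]
step 1: x' = [-22654/16441, 29721/16441, -47086/16441], P' = [169583/16441 -129473/16441 50022/16441; -129473/16441 174974/16441 15066/16441; 50022/16441 15066/16441 93258/16441]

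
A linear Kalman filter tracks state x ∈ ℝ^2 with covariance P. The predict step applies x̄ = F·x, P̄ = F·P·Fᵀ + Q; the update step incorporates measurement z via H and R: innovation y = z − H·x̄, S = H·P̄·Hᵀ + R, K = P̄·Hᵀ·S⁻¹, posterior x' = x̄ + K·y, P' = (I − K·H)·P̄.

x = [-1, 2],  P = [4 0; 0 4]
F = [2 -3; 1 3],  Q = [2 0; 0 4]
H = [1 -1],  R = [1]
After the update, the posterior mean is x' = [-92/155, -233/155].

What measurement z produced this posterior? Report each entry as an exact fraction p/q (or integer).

z = [1]

x̄ = F·x = [-8, 5]
P̄ = F·P·Fᵀ + Q = [54 -28; -28 44]
S = H·P̄·Hᵀ + R = [155]
K = P̄·Hᵀ·S⁻¹ = [82/155; -72/155]
x' − x̄ = [1148/155, -1008/155] = K·y
y = (KᵀK)⁻¹·Kᵀ·(x' − x̄) = [14]
z = y + H·x̄ = [14] + [-13] = [1]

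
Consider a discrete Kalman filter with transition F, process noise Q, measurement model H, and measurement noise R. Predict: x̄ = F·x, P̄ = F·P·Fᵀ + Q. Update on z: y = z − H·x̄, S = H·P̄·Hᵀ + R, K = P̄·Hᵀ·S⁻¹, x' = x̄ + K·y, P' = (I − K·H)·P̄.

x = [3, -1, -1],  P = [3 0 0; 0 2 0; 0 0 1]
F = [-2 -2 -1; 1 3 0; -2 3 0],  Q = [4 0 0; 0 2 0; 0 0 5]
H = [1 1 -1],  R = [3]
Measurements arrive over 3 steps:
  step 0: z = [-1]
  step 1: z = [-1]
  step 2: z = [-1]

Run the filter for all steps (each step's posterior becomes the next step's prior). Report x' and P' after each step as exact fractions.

step 0: x' = [-127/26, 49/26, -73/26], P' = [601/26 -419/26 161/26; -419/26 549/26 151/26; 161/26 151/26 381/26]
step 1: x' = [13814/1375, -617/250, 2378/275], P' = [138641/1375 -7873/250 18857/275; -7873/250 6017/250 -271/50; 18857/275 -271/50 3704/55]
step 2: x' = [-7532855/337691, 4313915/675382, -10136929/675382], P' = [189569524/337691 -116191201/675382 263361463/675382; -116191201/675382 44899325/675382 -35128741/337691; 263361463/675382 -35128741/337691 196553387/675382]

step 0: x̄ = F·x = [-3, 0, -9]
step 0: P̄ = F·P·Fᵀ + Q = [25 -18 0; -18 23 12; 0 12 35]
step 0: y = z − H·x̄ = [-7]
step 0: S = H·P̄·Hᵀ + R = [26]
step 0: K = P̄·Hᵀ·S⁻¹ = [7/26; -7/26; -23/26]
step 0: x' = x̄ + K·y = [-127/26, 49/26, -73/26]
step 0: P' = (I − K·H)·P̄ = [601/26 -419/26 161/26; -419/26 549/26 151/26; 161/26 151/26 381/26]
step 1: x̄ = F·x = [229/26, 10/13, 401/26]
step 1: P̄ = F·P·Fᵀ + Q = [2981/26 -879/13 -183/26; -879/13 1540/13 2498/13; -183/26 2498/13 12503/26]
step 1: y = z − H·x̄ = [63/13]
step 1: S = H·P̄·Hᵀ + R = [2750/13]
step 1: K = P̄·Hᵀ·S⁻¹ = [703/2750; -167/250; -769/550]
step 1: x' = x̄ + K·y = [13814/1375, -617/250, 2378/275]
step 1: P' = (I − K·H)·P̄ = [138641/1375 -7873/250 18857/275; -7873/250 6017/250 -271/50; 18857/275 -271/50 3704/55]
step 2: x̄ = F·x = [-32731/1375, 7267/2750, -75617/2750]
step 2: P̄ = F·P·Fᵀ + Q = [785956/1375 -402717/2750 1307067/2750; -402717/2750 358847/2750 150464/1375; 1307067/2750 150464/1375 2757797/2750]
step 2: y = z − H·x̄ = [-10086/1375]
step 2: S = H·P̄·Hᵀ + R = [337691/1375]
step 2: K = P̄·Hᵀ·S⁻¹ = [-68936/337691; -172399/337691; -574901/337691]
step 2: x' = x̄ + K·y = [-7532855/337691, 4313915/675382, -10136929/675382]
step 2: P' = (I − K·H)·P̄ = [189569524/337691 -116191201/675382 263361463/675382; -116191201/675382 44899325/675382 -35128741/337691; 263361463/675382 -35128741/337691 196553387/675382]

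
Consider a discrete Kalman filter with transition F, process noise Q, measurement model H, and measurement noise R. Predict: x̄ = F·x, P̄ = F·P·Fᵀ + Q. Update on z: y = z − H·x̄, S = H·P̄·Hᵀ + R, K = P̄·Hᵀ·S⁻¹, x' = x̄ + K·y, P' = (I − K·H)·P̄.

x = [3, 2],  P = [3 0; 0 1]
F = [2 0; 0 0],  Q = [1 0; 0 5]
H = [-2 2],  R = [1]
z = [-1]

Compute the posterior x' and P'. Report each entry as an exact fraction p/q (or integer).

x̄ = F·x = [6, 0]
P̄ = F·P·Fᵀ + Q = [13 0; 0 5]
y = z − H·x̄ = [11]
S = H·P̄·Hᵀ + R = [73]
K = P̄·Hᵀ·S⁻¹ = [-26/73; 10/73]
x' = x̄ + K·y = [152/73, 110/73]
P' = (I − K·H)·P̄ = [273/73 260/73; 260/73 265/73]

x' = [152/73, 110/73]
P' = [273/73 260/73; 260/73 265/73]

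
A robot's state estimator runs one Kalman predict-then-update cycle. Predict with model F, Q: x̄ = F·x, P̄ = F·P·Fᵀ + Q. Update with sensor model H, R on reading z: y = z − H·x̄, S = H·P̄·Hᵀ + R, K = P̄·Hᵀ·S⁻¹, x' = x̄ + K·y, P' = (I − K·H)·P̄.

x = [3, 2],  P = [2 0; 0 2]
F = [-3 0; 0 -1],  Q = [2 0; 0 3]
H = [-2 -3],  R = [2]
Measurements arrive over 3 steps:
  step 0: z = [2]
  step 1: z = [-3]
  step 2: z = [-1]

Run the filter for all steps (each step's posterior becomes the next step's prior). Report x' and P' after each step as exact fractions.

step 0: x̄ = F·x = [-9, -2]
step 0: P̄ = F·P·Fᵀ + Q = [20 0; 0 5]
step 0: y = z − H·x̄ = [-22]
step 0: S = H·P̄·Hᵀ + R = [127]
step 0: K = P̄·Hᵀ·S⁻¹ = [-40/127; -15/127]
step 0: x' = x̄ + K·y = [-263/127, 76/127]
step 0: P' = (I − K·H)·P̄ = [940/127 -600/127; -600/127 410/127]
step 1: x̄ = F·x = [789/127, -76/127]
step 1: P̄ = F·P·Fᵀ + Q = [8714/127 -1800/127; -1800/127 791/127]
step 1: y = z − H·x̄ = [969/127]
step 1: S = H·P̄·Hᵀ + R = [20629/127]
step 1: K = P̄·Hᵀ·S⁻¹ = [-12028/20629; 1227/20629]
step 1: x' = x̄ + K·y = [36387/20629, -2983/20629]
step 1: P' = (I − K·H)·P̄ = [276286/20629 -176172/20629; -176172/20629 116630/20629]
step 2: x̄ = F·x = [-109161/20629, 2983/20629]
step 2: P̄ = F·P·Fᵀ + Q = [2527832/20629 -528516/20629; -528516/20629 178517/20629]
step 2: y = z − H·x̄ = [-230002/20629]
step 2: S = H·P̄·Hᵀ + R = [5417047/20629]
step 2: K = P̄·Hᵀ·S⁻¹ = [-3470116/5417047; 521481/5417047]
step 2: x' = x̄ + K·y = [10024885/5417047, -5030909/5417047]
step 2: P' = (I − K·H)·P̄ = [80065912/5417047 -51063864/5417047; -51063864/5417047 33694922/5417047]

step 0: x' = [-263/127, 76/127], P' = [940/127 -600/127; -600/127 410/127]
step 1: x' = [36387/20629, -2983/20629], P' = [276286/20629 -176172/20629; -176172/20629 116630/20629]
step 2: x' = [10024885/5417047, -5030909/5417047], P' = [80065912/5417047 -51063864/5417047; -51063864/5417047 33694922/5417047]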